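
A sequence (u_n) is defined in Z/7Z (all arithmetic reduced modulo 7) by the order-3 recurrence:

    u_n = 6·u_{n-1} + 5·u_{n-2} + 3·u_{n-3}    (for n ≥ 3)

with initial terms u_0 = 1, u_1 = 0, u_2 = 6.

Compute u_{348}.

u_3 = 6·6 + 5·0 + 3·1 = 4
u_4 = 6·4 + 5·6 + 3·0 = 5
u_5 = 6·5 + 5·4 + 3·6 = 5
u_6 = 6·5 + 5·5 + 3·4 = 4
u_7 = 6·4 + 5·5 + 3·5 = 1
u_8 = 6·1 + 5·4 + 3·5 = 6
Continuing the recurrence:
  u_9 = 4;  u_10 = 1;  u_11 = 2;  u_12 = 1;  u_13 = 5;  u_14 = 6
  u_15 = 1;  u_16 = 2;  u_17 = 0;  u_18 = 6;  u_19 = 0;  u_20 = 2
  u_21 = 2;  u_22 = 1;  u_23 = 1;  u_24 = 3;  u_25 = 5;  u_26 = 6
  u_27 = 0;  u_28 = 3;  u_29 = 1;  u_30 = 0;  u_31 = 0;  u_32 = 3
  u_33 = 4;  u_34 = 4;  u_35 = 4;  u_36 = 0;  u_37 = 4;  u_38 = 1
  u_39 = 5;  u_40 = 5;  u_41 = 2;  u_42 = 3;  u_43 = 1;  u_44 = 6
  u_45 = 1;  u_46 = 4;  u_47 = 5;  u_48 = 4;  u_49 = 5;  u_50 = 2
  u_51 = 0;  u_52 = 4;  u_53 = 2;  u_54 = 4;  u_55 = 4;  u_56 = 1
  u_57 = 3;  u_58 = 0;  u_59 = 4;  u_60 = 5;  u_61 = 1;  u_62 = 1
  u_63 = 5;  u_64 = 3;  u_65 = 4;  u_66 = 5;  u_67 = 3;  u_68 = 6
  u_69 = 3;  u_70 = 1;  u_71 = 4;  u_72 = 3;  u_73 = 6;  u_74 = 0
  u_75 = 4;  u_76 = 0;  u_77 = 6;  u_78 = 6;  u_79 = 3;  u_80 = 3
  u_81 = 2;  u_82 = 1;  u_83 = 4;  u_84 = 0;  u_85 = 2;  u_86 = 3
  u_87 = 0;  u_88 = 0;  u_89 = 2;  u_90 = 5;  u_91 = 5;  u_92 = 5
  u_93 = 0;  u_94 = 5;  u_95 = 3;  u_96 = 1;  u_97 = 1;  u_98 = 6
  u_99 = 2;  u_100 = 3;  u_101 = 4;  u_102 = 3;  u_103 = 5;  u_104 = 1
  u_105 = 5;  u_106 = 1;  u_107 = 6;  u_108 = 0;  u_109 = 5;  u_110 = 6
  u_111 = 5;  u_112 = 5;  u_113 = 3;  u_114 = 2;  u_115 = 0;  u_116 = 5
  u_117 = 1;  u_118 = 3;  u_119 = 3;  u_120 = 1;  u_121 = 2;  u_122 = 5
  u_123 = 1;  u_124 = 2;  u_125 = 4;  u_126 = 2;  u_127 = 3;  u_128 = 5
  u_129 = 2;  u_130 = 4;  u_131 = 0;  u_132 = 5;  u_133 = 0;  u_134 = 4
  u_135 = 4;  u_136 = 2;  u_137 = 2;  u_138 = 6;  u_139 = 3;  u_140 = 5
  u_141 = 0;  u_142 = 6;  u_143 = 2;  u_144 = 0;  u_145 = 0;  u_146 = 6
  u_147 = 1;  u_148 = 1;  u_149 = 1;  u_150 = 0;  u_151 = 1;  u_152 = 2
  u_153 = 3;  u_154 = 3;  u_155 = 4;  u_156 = 6;  u_157 = 2;  u_158 = 5
  u_159 = 2;  u_160 = 1;  u_161 = 3;  u_162 = 1;  u_163 = 3;  u_164 = 4
  u_165 = 0;  u_166 = 1;  u_167 = 4;  u_168 = 1;  u_169 = 1;  u_170 = 2
  u_171 = 6;  u_172 = 0;  u_173 = 1;  u_174 = 3;  u_175 = 2;  u_176 = 2
  u_177 = 3;  u_178 = 6;  u_179 = 1;  u_180 = 3;  u_181 = 6;  u_182 = 5
  u_183 = 6;  u_184 = 2;  u_185 = 1;  u_186 = 6;  u_187 = 5;  u_188 = 0
  u_189 = 1;  u_190 = 0;  u_191 = 5;  u_192 = 5;  u_193 = 6;  u_194 = 6
  u_195 = 4;  u_196 = 2;  u_197 = 1;  u_198 = 0;  u_199 = 4;  u_200 = 6
  u_201 = 0;  u_202 = 0;  u_203 = 4;  u_204 = 3;  u_205 = 3;  u_206 = 3
  u_207 = 0;  u_208 = 3;  u_209 = 6;  u_210 = 2;  u_211 = 2;  u_212 = 5
  u_213 = 4;  u_214 = 6;  u_215 = 1;  u_216 = 6;  u_217 = 3;  u_218 = 2
  u_219 = 3;  u_220 = 2;  u_221 = 5;  u_222 = 0;  u_223 = 3;  u_224 = 5
  u_225 = 3;  u_226 = 3;  u_227 = 6;  u_228 = 4;  u_229 = 0;  u_230 = 3
  u_231 = 2;  u_232 = 6;  u_233 = 6;  u_234 = 2;  u_235 = 4;  u_236 = 3
  u_237 = 2;  u_238 = 4;  u_239 = 1;  u_240 = 4;  u_241 = 6;  u_242 = 3
  u_243 = 4;  u_244 = 1;  u_245 = 0;  u_246 = 3;  u_247 = 0;  u_248 = 1
  u_249 = 1;  u_250 = 4;  u_251 = 4;  u_252 = 5;  u_253 = 6;  u_254 = 3
  u_255 = 0;  u_256 = 5;  u_257 = 4;  u_258 = 0;  u_259 = 0;  u_260 = 5
  u_261 = 2;  u_262 = 2;  u_263 = 2;  u_264 = 0;  u_265 = 2;  u_266 = 4
  u_267 = 6;  u_268 = 6;  u_269 = 1;  u_270 = 5;  u_271 = 4;  u_272 = 3
  u_273 = 4;  u_274 = 2;  u_275 = 6;  u_276 = 2;  u_277 = 6;  u_278 = 1
  u_279 = 0;  u_280 = 2;  u_281 = 1;  u_282 = 2;  u_283 = 2;  u_284 = 4
  u_285 = 5;  u_286 = 0;  u_287 = 2;  u_288 = 6;  u_289 = 4;  u_290 = 4
  u_291 = 6;  u_292 = 5;  u_293 = 2;  u_294 = 6;  u_295 = 5;  u_296 = 3
  u_297 = 5;  u_298 = 4;  u_299 = 2;  u_300 = 5;  u_301 = 3;  u_302 = 0
  u_303 = 2;  u_304 = 0;  u_305 = 3;  u_306 = 3;  u_307 = 5;  u_308 = 5
  u_309 = 1;  u_310 = 4;  u_311 = 2;  u_312 = 0;  u_313 = 1;  u_314 = 5
  u_315 = 0;  u_316 = 0;  u_317 = 1;  u_318 = 6;  u_319 = 6;  u_320 = 6
  u_321 = 0;  u_322 = 6;  u_323 = 5;  u_324 = 4;  u_325 = 4;  u_326 = 3
  u_327 = 1;  u_328 = 5;  u_329 = 2;  u_330 = 5;  u_331 = 6;  u_332 = 4
  u_333 = 6;  u_334 = 4;  u_335 = 3;  u_336 = 0;  u_337 = 6;  u_338 = 3
  u_339 = 6;  u_340 = 6;  u_341 = 5;  u_342 = 1;  u_343 = 0;  u_344 = 6
  u_345 = 4;  u_346 = 5
u_347 = 6·5 + 5·4 + 3·6 = 5
u_348 = 6·5 + 5·5 + 3·4 = 4

4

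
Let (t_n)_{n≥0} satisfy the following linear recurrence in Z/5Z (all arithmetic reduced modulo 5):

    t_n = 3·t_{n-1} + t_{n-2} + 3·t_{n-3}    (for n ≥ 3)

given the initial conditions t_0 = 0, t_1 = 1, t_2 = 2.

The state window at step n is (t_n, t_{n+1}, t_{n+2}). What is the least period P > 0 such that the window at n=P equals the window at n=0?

124

n=0: window = (0, 1, 2)
n=1: window = (1, 2, 2)
n=2: window = (2, 2, 1)
n=3: window = (2, 1, 1)
n=4: window = (1, 1, 0)
n=5: window = (1, 0, 4)
n=6: window = (0, 4, 0)
n=7: window = (4, 0, 4)
n=8: window = (0, 4, 4)
n=9: window = (4, 4, 1)
n=10: window = (4, 1, 4)
n=11: window = (1, 4, 0)
n=12: window = (4, 0, 2)
n=13: window = (0, 2, 3)
n=14: window = (2, 3, 1)
n=15: window = (3, 1, 2)
n=16: window = (1, 2, 1)
n=17: window = (2, 1, 3)
n=18: window = (1, 3, 1)
n=19: window = (3, 1, 4)
n=20: window = (1, 4, 2)
n=21: window = (4, 2, 3)
n=22: window = (2, 3, 3)
n=23: window = (3, 3, 3)
n=24: window = (3, 3, 1)
n=25: window = (3, 1, 0)
n=26: window = (1, 0, 0)
n=27: window = (0, 0, 3)
n=28: window = (0, 3, 4)
n=29: window = (3, 4, 0)
n=30: window = (4, 0, 3)
n=31: window = (0, 3, 1)
n=32: window = (3, 1, 1)
n=33: window = (1, 1, 3)
n=34: window = (1, 3, 3)
n=35: window = (3, 3, 0)
n=36: window = (3, 0, 2)
n=37: window = (0, 2, 0)
n=38: window = (2, 0, 2)
n=39: window = (0, 2, 2)
n=40: window = (2, 2, 3)
…
n=122: window = (1, 3, 0)
n=123: window = (3, 0, 1)
n=124: window = (0, 1, 2)
window at n=124 equals window at n=0 → period = 124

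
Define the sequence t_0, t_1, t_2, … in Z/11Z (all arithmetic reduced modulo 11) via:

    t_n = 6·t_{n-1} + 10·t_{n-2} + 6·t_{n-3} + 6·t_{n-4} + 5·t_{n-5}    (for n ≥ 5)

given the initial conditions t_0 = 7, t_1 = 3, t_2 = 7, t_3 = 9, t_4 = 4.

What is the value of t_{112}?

9

t_5 = 6·4 + 10·9 + 6·7 + 6·3 + 5·7 = 0
t_6 = 6·0 + 10·4 + 6·9 + 6·7 + 5·3 = 8
t_7 = 6·8 + 10·0 + 6·4 + 6·9 + 5·7 = 7
t_8 = 6·7 + 10·8 + 6·0 + 6·4 + 5·9 = 4
t_9 = 6·4 + 10·7 + 6·8 + 6·0 + 5·4 = 8
t_10 = 6·8 + 10·4 + 6·7 + 6·8 + 5·0 = 2
t_11 = 6·2 + 10·8 + 6·4 + 6·7 + 5·8 = 0
t_12 = 6·0 + 10·2 + 6·8 + 6·4 + 5·7 = 6
t_13 = 6·6 + 10·0 + 6·2 + 6·8 + 5·4 = 6
t_14 = 6·6 + 10·6 + 6·0 + 6·2 + 5·8 = 5
t_15 = 6·5 + 10·6 + 6·6 + 6·0 + 5·2 = 4
t_16 = 6·4 + 10·5 + 6·6 + 6·6 + 5·0 = 3
t_17 = 6·3 + 10·4 + 6·5 + 6·6 + 5·6 = 0
t_18 = 6·0 + 10·3 + 6·4 + 6·5 + 5·6 = 4
t_19 = 6·4 + 10·0 + 6·3 + 6·4 + 5·5 = 3
t_20 = 6·3 + 10·4 + 6·0 + 6·3 + 5·4 = 8
t_21 = 6·8 + 10·3 + 6·4 + 6·0 + 5·3 = 7
t_22 = 6·7 + 10·8 + 6·3 + 6·4 + 5·0 = 10
t_23 = 6·10 + 10·7 + 6·8 + 6·3 + 5·4 = 7
t_24 = 6·7 + 10·10 + 6·7 + 6·8 + 5·3 = 5
t_25 = 6·5 + 10·7 + 6·10 + 6·7 + 5·8 = 0
t_26 = 6·0 + 10·5 + 6·7 + 6·10 + 5·7 = 0
t_27 = 6·0 + 10·0 + 6·5 + 6·7 + 5·10 = 1
t_28 = 6·1 + 10·0 + 6·0 + 6·5 + 5·7 = 5
t_29 = 6·5 + 10·1 + 6·0 + 6·0 + 5·5 = 10
t_30 = 6·10 + 10·5 + 6·1 + 6·0 + 5·0 = 6
t_31 = 6·6 + 10·10 + 6·5 + 6·1 + 5·0 = 7
t_32 = 6·7 + 10·6 + 6·10 + 6·5 + 5·1 = 10
t_33 = 6·10 + 10·7 + 6·6 + 6·10 + 5·5 = 9
t_34 = 6·9 + 10·10 + 6·7 + 6·6 + 5·10 = 7
t_35 = 6·7 + 10·9 + 6·10 + 6·7 + 5·6 = 0
t_36 = 6·0 + 10·7 + 6·9 + 6·10 + 5·7 = 10
t_37 = 6·10 + 10·0 + 6·7 + 6·9 + 5·10 = 8
t_38 = 6·8 + 10·10 + 6·0 + 6·7 + 5·9 = 4
t_39 = 6·4 + 10·8 + 6·10 + 6·0 + 5·7 = 1
t_40 = 6·1 + 10·4 + 6·8 + 6·10 + 5·0 = 0
t_41 = 6·0 + 10·1 + 6·4 + 6·8 + 5·10 = 0
t_42 = 6·0 + 10·0 + 6·1 + 6·4 + 5·8 = 4
t_43 = 6·4 + 10·0 + 6·0 + 6·1 + 5·4 = 6
t_44 = 6·6 + 10·4 + 6·0 + 6·0 + 5·1 = 4
t_45 = 6·4 + 10·6 + 6·4 + 6·0 + 5·0 = 9
t_46 = 6·9 + 10·4 + 6·6 + 6·4 + 5·0 = 0
t_47 = 6·0 + 10·9 + 6·4 + 6·6 + 5·4 = 5
t_48 = 6·5 + 10·0 + 6·9 + 6·4 + 5·6 = 6
t_49 = 6·6 + 10·5 + 6·0 + 6·9 + 5·4 = 6
t_50 = 6·6 + 10·6 + 6·5 + 6·0 + 5·9 = 6
t_51 = 6·6 + 10·6 + 6·6 + 6·5 + 5·0 = 8
t_52 = 6·8 + 10·6 + 6·6 + 6·6 + 5·5 = 7
t_53 = 6·7 + 10·8 + 6·6 + 6·6 + 5·6 = 4
t_54 = 6·4 + 10·7 + 6·8 + 6·6 + 5·6 = 10
t_55 = 6·10 + 10·4 + 6·7 + 6·8 + 5·6 = 0
t_56 = 6·0 + 10·10 + 6·4 + 6·7 + 5·8 = 8
t_57 = 6·8 + 10·0 + 6·10 + 6·4 + 5·7 = 2
t_58 = 6·2 + 10·8 + 6·0 + 6·10 + 5·4 = 7
t_59 = 6·7 + 10·2 + 6·8 + 6·0 + 5·10 = 6
t_60 = 6·6 + 10·7 + 6·2 + 6·8 + 5·0 = 1
t_61 = 6·1 + 10·6 + 6·7 + 6·2 + 5·8 = 6
t_62 = 6·6 + 10·1 + 6·6 + 6·7 + 5·2 = 2
t_63 = 6·2 + 10·6 + 6·1 + 6·6 + 5·7 = 6
t_64 = 6·6 + 10·2 + 6·6 + 6·1 + 5·6 = 7
t_65 = 6·7 + 10·6 + 6·2 + 6·6 + 5·1 = 1
t_66 = 6·1 + 10·7 + 6·6 + 6·2 + 5·6 = 0
t_67 = 6·0 + 10·1 + 6·7 + 6·6 + 5·2 = 10
t_68 = 6·10 + 10·0 + 6·1 + 6·7 + 5·6 = 6
t_69 = 6·6 + 10·10 + 6·0 + 6·1 + 5·7 = 1
t_70 = 6·1 + 10·6 + 6·10 + 6·0 + 5·1 = 10
t_71 = 6·10 + 10·1 + 6·6 + 6·10 + 5·0 = 1
t_72 = 6·1 + 10·10 + 6·1 + 6·6 + 5·10 = 0
t_73 = 6·0 + 10·1 + 6·10 + 6·1 + 5·6 = 7
t_74 = 6·7 + 10·0 + 6·1 + 6·10 + 5·1 = 3
t_75 = 6·3 + 10·7 + 6·0 + 6·1 + 5·10 = 1
t_76 = 6·1 + 10·3 + 6·7 + 6·0 + 5·1 = 6
t_77 = 6·6 + 10·1 + 6·3 + 6·7 + 5·0 = 7
t_78 = 6·7 + 10·6 + 6·1 + 6·3 + 5·7 = 7
t_79 = 6·7 + 10·7 + 6·6 + 6·1 + 5·3 = 4
t_80 = 6·4 + 10·7 + 6·7 + 6·6 + 5·1 = 1
t_81 = 6·1 + 10·4 + 6·7 + 6·7 + 5·6 = 6
t_82 = 6·6 + 10·1 + 6·4 + 6·7 + 5·7 = 4
t_83 = 6·4 + 10·6 + 6·1 + 6·4 + 5·7 = 6
t_84 = 6·6 + 10·4 + 6·6 + 6·1 + 5·4 = 6
t_85 = 6·6 + 10·6 + 6·4 + 6·6 + 5·1 = 7
t_86 = 6·7 + 10·6 + 6·6 + 6·4 + 5·6 = 5
t_87 = 6·5 + 10·7 + 6·6 + 6·6 + 5·4 = 5
t_88 = 6·5 + 10·5 + 6·7 + 6·6 + 5·6 = 1
t_89 = 6·1 + 10·5 + 6·5 + 6·7 + 5·6 = 4
t_90 = 6·4 + 10·1 + 6·5 + 6·5 + 5·7 = 8
t_91 = 6·8 + 10·4 + 6·1 + 6·5 + 5·5 = 6
t_92 = 6·6 + 10·8 + 6·4 + 6·1 + 5·5 = 6
t_93 = 6·6 + 10·6 + 6·8 + 6·4 + 5·1 = 8
t_94 = 6·8 + 10·6 + 6·6 + 6·8 + 5·4 = 3
t_95 = 6·3 + 10·8 + 6·6 + 6·6 + 5·8 = 1
t_96 = 6·1 + 10·3 + 6·8 + 6·6 + 5·6 = 7
t_97 = 6·7 + 10·1 + 6·3 + 6·8 + 5·6 = 5
t_98 = 6·5 + 10·7 + 6·1 + 6·3 + 5·8 = 10
t_99 = 6·10 + 10·5 + 6·7 + 6·1 + 5·3 = 8
t_100 = 6·8 + 10·10 + 6·5 + 6·7 + 5·1 = 5
t_101 = 6·5 + 10·8 + 6·10 + 6·5 + 5·7 = 4
t_102 = 6·4 + 10·5 + 6·8 + 6·10 + 5·5 = 9
t_103 = 6·9 + 10·4 + 6·5 + 6·8 + 5·10 = 2
t_104 = 6·2 + 10·9 + 6·4 + 6·5 + 5·8 = 9
t_105 = 6·9 + 10·2 + 6·9 + 6·4 + 5·5 = 1
t_106 = 6·1 + 10·9 + 6·2 + 6·9 + 5·4 = 6
t_107 = 6·6 + 10·1 + 6·9 + 6·2 + 5·9 = 3
t_108 = 6·3 + 10·6 + 6·1 + 6·9 + 5·2 = 5
t_109 = 6·5 + 10·3 + 6·6 + 6·1 + 5·9 = 4
t_110 = 6·4 + 10·5 + 6·3 + 6·6 + 5·1 = 1
t_111 = 6·1 + 10·4 + 6·5 + 6·3 + 5·6 = 3
t_112 = 6·3 + 10·1 + 6·4 + 6·5 + 5·3 = 9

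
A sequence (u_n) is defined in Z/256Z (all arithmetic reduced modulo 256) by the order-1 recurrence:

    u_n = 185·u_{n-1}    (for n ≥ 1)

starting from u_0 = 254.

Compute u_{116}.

62

u_1 = 185·254 = 142
u_2 = 185·142 = 158
u_3 = 185·158 = 46
u_4 = 185·46 = 62
u_5 = 185·62 = 206
u_6 = 185·206 = 222
u_7 = 185·222 = 110
u_8 = 185·110 = 126
u_9 = 185·126 = 14
u_10 = 185·14 = 30
u_11 = 185·30 = 174
u_12 = 185·174 = 190
u_13 = 185·190 = 78
u_14 = 185·78 = 94
u_15 = 185·94 = 238
u_16 = 185·238 = 254
(u_16) = (254) = (u_0), so the sequence has period 16.
116 ≡ 4 (mod 16), hence u_116 = u_4 = 62.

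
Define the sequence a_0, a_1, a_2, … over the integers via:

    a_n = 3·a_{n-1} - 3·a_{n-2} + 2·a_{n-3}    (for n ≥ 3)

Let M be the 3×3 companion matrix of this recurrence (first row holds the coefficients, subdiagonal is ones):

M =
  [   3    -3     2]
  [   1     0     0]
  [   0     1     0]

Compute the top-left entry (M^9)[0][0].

683

(M^9)[0][0] is the top entry after applying M 9 times to the unit state (1, 0, 0). Equivalently it is h_{11} for the auxiliary sequence (h_n) obeying the same recurrence with h_2 = 1 and h_i = 0 for 0 ≤ i < 2:
h_3 = 3·1 + -3·0 + 2·0 = 3
h_4 = 3·3 + -3·1 + 2·0 = 6
h_5 = 3·6 + -3·3 + 2·1 = 11
h_6 = 3·11 + -3·6 + 2·3 = 21
h_7 = 3·21 + -3·11 + 2·6 = 42
h_8 = 3·42 + -3·21 + 2·11 = 85
h_9 = 3·85 + -3·42 + 2·21 = 171
h_10 = 3·171 + -3·85 + 2·42 = 342
h_11 = 3·342 + -3·171 + 2·85 = 683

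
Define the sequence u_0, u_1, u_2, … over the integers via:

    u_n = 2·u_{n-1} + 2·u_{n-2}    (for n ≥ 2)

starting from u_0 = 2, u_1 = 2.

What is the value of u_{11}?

63296

u_2 = 2·2 + 2·2 = 8
u_3 = 2·8 + 2·2 = 20
u_4 = 2·20 + 2·8 = 56
u_5 = 2·56 + 2·20 = 152
u_6 = 2·152 + 2·56 = 416
u_7 = 2·416 + 2·152 = 1136
u_8 = 2·1136 + 2·416 = 3104
u_9 = 2·3104 + 2·1136 = 8480
u_10 = 2·8480 + 2·3104 = 23168
u_11 = 2·23168 + 2·8480 = 63296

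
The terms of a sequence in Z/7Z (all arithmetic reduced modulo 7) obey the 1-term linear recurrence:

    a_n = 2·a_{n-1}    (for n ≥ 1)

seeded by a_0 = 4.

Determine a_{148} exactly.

a_1 = 2·4 = 1
a_2 = 2·1 = 2
a_3 = 2·2 = 4
(a_3) = (4) = (a_0), so the sequence has period 3.
148 ≡ 1 (mod 3), hence a_148 = a_1 = 1.

1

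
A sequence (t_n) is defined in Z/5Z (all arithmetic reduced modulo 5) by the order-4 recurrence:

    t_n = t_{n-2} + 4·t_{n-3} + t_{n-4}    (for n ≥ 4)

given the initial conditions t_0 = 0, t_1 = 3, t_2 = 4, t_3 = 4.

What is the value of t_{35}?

1

t_4 = 0·4 + 1·4 + 4·3 + 1·0 = 1
t_5 = 0·1 + 1·4 + 4·4 + 1·3 = 3
t_6 = 0·3 + 1·1 + 4·4 + 1·4 = 1
t_7 = 0·1 + 1·3 + 4·1 + 1·4 = 1
t_8 = 0·1 + 1·1 + 4·3 + 1·1 = 4
t_9 = 0·4 + 1·1 + 4·1 + 1·3 = 3
t_10 = 0·3 + 1·4 + 4·1 + 1·1 = 4
t_11 = 0·4 + 1·3 + 4·4 + 1·1 = 0
t_12 = 0·0 + 1·4 + 4·3 + 1·4 = 0
t_13 = 0·0 + 1·0 + 4·4 + 1·3 = 4
t_14 = 0·4 + 1·0 + 4·0 + 1·4 = 4
t_15 = 0·4 + 1·4 + 4·0 + 1·0 = 4
t_16 = 0·4 + 1·4 + 4·4 + 1·0 = 0
t_17 = 0·0 + 1·4 + 4·4 + 1·4 = 4
t_18 = 0·4 + 1·0 + 4·4 + 1·4 = 0
t_19 = 0·0 + 1·4 + 4·0 + 1·4 = 3
t_20 = 0·3 + 1·0 + 4·4 + 1·0 = 1
t_21 = 0·1 + 1·3 + 4·0 + 1·4 = 2
t_22 = 0·2 + 1·1 + 4·3 + 1·0 = 3
t_23 = 0·3 + 1·2 + 4·1 + 1·3 = 4
t_24 = 0·4 + 1·3 + 4·2 + 1·1 = 2
t_25 = 0·2 + 1·4 + 4·3 + 1·2 = 3
t_26 = 0·3 + 1·2 + 4·4 + 1·3 = 1
t_27 = 0·1 + 1·3 + 4·2 + 1·4 = 0
t_28 = 0·0 + 1·1 + 4·3 + 1·2 = 0
t_29 = 0·0 + 1·0 + 4·1 + 1·3 = 2
t_30 = 0·2 + 1·0 + 4·0 + 1·1 = 1
t_31 = 0·1 + 1·2 + 4·0 + 1·0 = 2
t_32 = 0·2 + 1·1 + 4·2 + 1·0 = 4
t_33 = 0·4 + 1·2 + 4·1 + 1·2 = 3
t_34 = 0·3 + 1·4 + 4·2 + 1·1 = 3
t_35 = 0·3 + 1·3 + 4·4 + 1·2 = 1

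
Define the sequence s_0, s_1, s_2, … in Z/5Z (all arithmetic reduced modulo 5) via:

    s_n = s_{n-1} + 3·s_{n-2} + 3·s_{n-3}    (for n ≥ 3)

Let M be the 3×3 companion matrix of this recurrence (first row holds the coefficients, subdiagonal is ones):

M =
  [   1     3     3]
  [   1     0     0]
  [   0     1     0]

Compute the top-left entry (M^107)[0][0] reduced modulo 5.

(M^107)[0][0] is the top entry after applying M 107 times to the unit state (1, 0, 0). Equivalently it is h_{109} for the auxiliary sequence (h_n) obeying the same recurrence with h_2 = 1 and h_i = 0 for 0 ≤ i < 2:
h_3 = 1·1 + 3·0 + 3·0 = 1
h_4 = 1·1 + 3·1 + 3·0 = 4
h_5 = 1·4 + 3·1 + 3·1 = 0
h_6 = 1·0 + 3·4 + 3·1 = 0
h_7 = 1·0 + 3·0 + 3·4 = 2
h_8 = 1·2 + 3·0 + 3·0 = 2
h_9 = 1·2 + 3·2 + 3·0 = 3
h_10 = 1·3 + 3·2 + 3·2 = 0
h_11 = 1·0 + 3·3 + 3·2 = 0
h_12 = 1·0 + 3·0 + 3·3 = 4
h_13 = 1·4 + 3·0 + 3·0 = 4
h_14 = 1·4 + 3·4 + 3·0 = 1
h_15 = 1·1 + 3·4 + 3·4 = 0
h_16 = 1·0 + 3·1 + 3·4 = 0
h_17 = 1·0 + 3·0 + 3·1 = 3
h_18 = 1·3 + 3·0 + 3·0 = 3
h_19 = 1·3 + 3·3 + 3·0 = 2
h_20 = 1·2 + 3·3 + 3·3 = 0
h_21 = 1·0 + 3·2 + 3·3 = 0
h_22 = 1·0 + 3·0 + 3·2 = 1
(h_20, h_21, h_22) = (0, 0, 1) = (h_0, h_1, h_2), so the sequence has period 20.
109 ≡ 9 (mod 20), hence h_109 = h_9 = 3.

3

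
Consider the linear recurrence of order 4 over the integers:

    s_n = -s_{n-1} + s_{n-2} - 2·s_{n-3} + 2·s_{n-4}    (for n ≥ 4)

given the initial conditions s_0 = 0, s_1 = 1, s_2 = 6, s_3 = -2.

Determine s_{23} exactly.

s_4 = -1·-2 + 1·6 + -2·1 + 2·0 = 6
s_5 = -1·6 + 1·-2 + -2·6 + 2·1 = -18
s_6 = -1·-18 + 1·6 + -2·-2 + 2·6 = 40
s_7 = -1·40 + 1·-18 + -2·6 + 2·-2 = -74
s_8 = -1·-74 + 1·40 + -2·-18 + 2·6 = 162
s_9 = -1·162 + 1·-74 + -2·40 + 2·-18 = -352
s_10 = -1·-352 + 1·162 + -2·-74 + 2·40 = 742
s_11 = -1·742 + 1·-352 + -2·162 + 2·-74 = -1566
s_12 = -1·-1566 + 1·742 + -2·-352 + 2·162 = 3336
s_13 = -1·3336 + 1·-1566 + -2·742 + 2·-352 = -7090
s_14 = -1·-7090 + 1·3336 + -2·-1566 + 2·742 = 15042
s_15 = -1·15042 + 1·-7090 + -2·3336 + 2·-1566 = -31936
s_16 = -1·-31936 + 1·15042 + -2·-7090 + 2·3336 = 67830
s_17 = -1·67830 + 1·-31936 + -2·15042 + 2·-7090 = -144030
s_18 = -1·-144030 + 1·67830 + -2·-31936 + 2·15042 = 305816
s_19 = -1·305816 + 1·-144030 + -2·67830 + 2·-31936 = -649378
s_20 = -1·-649378 + 1·305816 + -2·-144030 + 2·67830 = 1378914
s_21 = -1·1378914 + 1·-649378 + -2·305816 + 2·-144030 = -2927984
s_22 = -1·-2927984 + 1·1378914 + -2·-649378 + 2·305816 = 6217286
s_23 = -1·6217286 + 1·-2927984 + -2·1378914 + 2·-649378 = -13201854

-13201854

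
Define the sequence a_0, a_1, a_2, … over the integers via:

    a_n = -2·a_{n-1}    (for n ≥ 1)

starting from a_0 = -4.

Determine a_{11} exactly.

a_1 = -2·-4 = 8
a_2 = -2·8 = -16
a_3 = -2·-16 = 32
a_4 = -2·32 = -64
a_5 = -2·-64 = 128
a_6 = -2·128 = -256
a_7 = -2·-256 = 512
a_8 = -2·512 = -1024
a_9 = -2·-1024 = 2048
a_10 = -2·2048 = -4096
a_11 = -2·-4096 = 8192

8192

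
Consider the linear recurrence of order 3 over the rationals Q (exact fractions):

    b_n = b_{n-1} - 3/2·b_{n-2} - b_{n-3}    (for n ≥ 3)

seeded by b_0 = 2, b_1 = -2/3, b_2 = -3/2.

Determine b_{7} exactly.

b_3 = 1·-3/2 + -3/2·-2/3 + -1·2 = -5/2
b_4 = 1·-5/2 + -3/2·-3/2 + -1·-2/3 = 5/12
b_5 = 1·5/12 + -3/2·-5/2 + -1·-3/2 = 17/3
b_6 = 1·17/3 + -3/2·5/12 + -1·-5/2 = 181/24
b_7 = 1·181/24 + -3/2·17/3 + -1·5/12 = -11/8

-11/8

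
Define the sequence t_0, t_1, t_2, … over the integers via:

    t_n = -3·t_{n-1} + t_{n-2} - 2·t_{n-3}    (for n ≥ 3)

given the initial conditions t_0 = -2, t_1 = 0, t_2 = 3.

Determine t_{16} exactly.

t_3 = -3·3 + 1·0 + -2·-2 = -5
t_4 = -3·-5 + 1·3 + -2·0 = 18
t_5 = -3·18 + 1·-5 + -2·3 = -65
t_6 = -3·-65 + 1·18 + -2·-5 = 223
t_7 = -3·223 + 1·-65 + -2·18 = -770
t_8 = -3·-770 + 1·223 + -2·-65 = 2663
t_9 = -3·2663 + 1·-770 + -2·223 = -9205
t_10 = -3·-9205 + 1·2663 + -2·-770 = 31818
t_11 = -3·31818 + 1·-9205 + -2·2663 = -109985
t_12 = -3·-109985 + 1·31818 + -2·-9205 = 380183
t_13 = -3·380183 + 1·-109985 + -2·31818 = -1314170
t_14 = -3·-1314170 + 1·380183 + -2·-109985 = 4542663
t_15 = -3·4542663 + 1·-1314170 + -2·380183 = -15702525
t_16 = -3·-15702525 + 1·4542663 + -2·-1314170 = 54278578

54278578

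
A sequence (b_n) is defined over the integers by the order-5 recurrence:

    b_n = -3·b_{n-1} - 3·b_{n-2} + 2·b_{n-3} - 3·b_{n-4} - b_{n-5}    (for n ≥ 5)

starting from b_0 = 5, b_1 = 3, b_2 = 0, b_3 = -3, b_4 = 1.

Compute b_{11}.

b_5 = -3·1 + -3·-3 + 2·0 + -3·3 + -1·5 = -8
b_6 = -3·-8 + -3·1 + 2·-3 + -3·0 + -1·3 = 12
b_7 = -3·12 + -3·-8 + 2·1 + -3·-3 + -1·0 = -1
b_8 = -3·-1 + -3·12 + 2·-8 + -3·1 + -1·-3 = -49
b_9 = -3·-49 + -3·-1 + 2·12 + -3·-8 + -1·1 = 197
b_10 = -3·197 + -3·-49 + 2·-1 + -3·12 + -1·-8 = -474
b_11 = -3·-474 + -3·197 + 2·-49 + -3·-1 + -1·12 = 724

724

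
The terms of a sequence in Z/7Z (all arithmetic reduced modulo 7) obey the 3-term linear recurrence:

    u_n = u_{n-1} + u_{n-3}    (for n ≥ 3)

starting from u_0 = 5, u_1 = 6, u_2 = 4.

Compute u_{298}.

5

u_3 = 1·4 + 0·6 + 1·5 = 2
u_4 = 1·2 + 0·4 + 1·6 = 1
u_5 = 1·1 + 0·2 + 1·4 = 5
u_6 = 1·5 + 0·1 + 1·2 = 0
u_7 = 1·0 + 0·5 + 1·1 = 1
u_8 = 1·1 + 0·0 + 1·5 = 6
u_9 = 1·6 + 0·1 + 1·0 = 6
u_10 = 1·6 + 0·6 + 1·1 = 0
u_11 = 1·0 + 0·6 + 1·6 = 6
u_12 = 1·6 + 0·0 + 1·6 = 5
u_13 = 1·5 + 0·6 + 1·0 = 5
u_14 = 1·5 + 0·5 + 1·6 = 4
u_15 = 1·4 + 0·5 + 1·5 = 2
u_16 = 1·2 + 0·4 + 1·5 = 0
u_17 = 1·0 + 0·2 + 1·4 = 4
u_18 = 1·4 + 0·0 + 1·2 = 6
u_19 = 1·6 + 0·4 + 1·0 = 6
u_20 = 1·6 + 0·6 + 1·4 = 3
u_21 = 1·3 + 0·6 + 1·6 = 2
u_22 = 1·2 + 0·3 + 1·6 = 1
u_23 = 1·1 + 0·2 + 1·3 = 4
u_24 = 1·4 + 0·1 + 1·2 = 6
u_25 = 1·6 + 0·4 + 1·1 = 0
u_26 = 1·0 + 0·6 + 1·4 = 4
u_27 = 1·4 + 0·0 + 1·6 = 3
u_28 = 1·3 + 0·4 + 1·0 = 3
u_29 = 1·3 + 0·3 + 1·4 = 0
u_30 = 1·0 + 0·3 + 1·3 = 3
u_31 = 1·3 + 0·0 + 1·3 = 6
u_32 = 1·6 + 0·3 + 1·0 = 6
u_33 = 1·6 + 0·6 + 1·3 = 2
u_34 = 1·2 + 0·6 + 1·6 = 1
u_35 = 1·1 + 0·2 + 1·6 = 0
u_36 = 1·0 + 0·1 + 1·2 = 2
u_37 = 1·2 + 0·0 + 1·1 = 3
u_38 = 1·3 + 0·2 + 1·0 = 3
u_39 = 1·3 + 0·3 + 1·2 = 5
u_40 = 1·5 + 0·3 + 1·3 = 1
u_41 = 1·1 + 0·5 + 1·3 = 4
u_42 = 1·4 + 0·1 + 1·5 = 2
u_43 = 1·2 + 0·4 + 1·1 = 3
u_44 = 1·3 + 0·2 + 1·4 = 0
u_45 = 1·0 + 0·3 + 1·2 = 2
u_46 = 1·2 + 0·0 + 1·3 = 5
u_47 = 1·5 + 0·2 + 1·0 = 5
u_48 = 1·5 + 0·5 + 1·2 = 0
u_49 = 1·0 + 0·5 + 1·5 = 5
u_50 = 1·5 + 0·0 + 1·5 = 3
u_51 = 1·3 + 0·5 + 1·0 = 3
u_52 = 1·3 + 0·3 + 1·5 = 1
u_53 = 1·1 + 0·3 + 1·3 = 4
u_54 = 1·4 + 0·1 + 1·3 = 0
u_55 = 1·0 + 0·4 + 1·1 = 1
u_56 = 1·1 + 0·0 + 1·4 = 5
u_57 = 1·5 + 0·1 + 1·0 = 5
u_58 = 1·5 + 0·5 + 1·1 = 6
u_59 = 1·6 + 0·5 + 1·5 = 4
(u_57, u_58, u_59) = (5, 6, 4) = (u_0, u_1, u_2), so the sequence has period 57.
298 ≡ 13 (mod 57), hence u_298 = u_13 = 5.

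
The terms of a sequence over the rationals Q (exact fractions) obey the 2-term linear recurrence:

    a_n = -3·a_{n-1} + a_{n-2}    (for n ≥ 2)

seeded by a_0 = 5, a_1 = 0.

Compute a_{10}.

a_2 = -3·0 + 1·5 = 5
a_3 = -3·5 + 1·0 = -15
a_4 = -3·-15 + 1·5 = 50
a_5 = -3·50 + 1·-15 = -165
a_6 = -3·-165 + 1·50 = 545
a_7 = -3·545 + 1·-165 = -1800
a_8 = -3·-1800 + 1·545 = 5945
a_9 = -3·5945 + 1·-1800 = -19635
a_10 = -3·-19635 + 1·5945 = 64850

64850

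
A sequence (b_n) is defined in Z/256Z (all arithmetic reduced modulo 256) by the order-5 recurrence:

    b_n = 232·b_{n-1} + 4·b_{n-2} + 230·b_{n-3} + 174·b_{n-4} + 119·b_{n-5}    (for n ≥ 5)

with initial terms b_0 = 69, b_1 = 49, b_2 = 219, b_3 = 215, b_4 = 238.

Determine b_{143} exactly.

b_5 = 232·238 + 4·215 + 230·219 + 174·49 + 119·69 = 47
b_6 = 232·47 + 4·238 + 230·215 + 174·219 + 119·49 = 27
b_7 = 232·27 + 4·47 + 230·238 + 174·215 + 119·219 = 247
b_8 = 232·247 + 4·27 + 230·47 + 174·238 + 119·215 = 51
b_9 = 232·51 + 4·247 + 230·27 + 174·47 + 119·238 = 234
b_10 = 232·234 + 4·51 + 230·247 + 174·27 + 119·47 = 249
Continuing the recurrence:
  b_11 = 145;  b_12 = 3;  b_13 = 115;  b_14 = 142;  b_15 = 123;  b_16 = 115
  b_17 = 71;  b_18 = 159;  b_19 = 34;  b_20 = 109;  b_21 = 225;  b_22 = 59
  b_23 = 239;  b_24 = 142;  b_25 = 7;  b_26 = 251;  b_27 = 7;  b_28 = 43
  b_29 = 90;  b_30 = 97;  b_31 = 97;  b_32 = 195;  b_33 = 139;  b_34 = 238
  b_35 = 19;  b_36 = 115;  b_37 = 119;  b_38 = 23;  b_39 = 146;  b_40 = 149
  b_41 = 81;  b_42 = 219;  b_43 = 135;  b_44 = 174;  b_45 = 223;  b_46 = 155
  b_47 = 215;  b_48 = 163;  b_49 = 202;  b_50 = 201;  b_51 = 241;  b_52 = 195
  b_53 = 35;  b_54 = 206;  b_55 = 171;  b_56 = 51;  b_57 = 103;  b_58 = 15
  b_59 = 2;  b_60 = 189;  b_61 = 129;  b_62 = 187;  b_63 = 159;  b_64 = 78
  b_65 = 183;  b_66 = 251;  b_67 = 103;  b_68 = 155;  b_69 = 58;  b_70 = 49
  b_71 = 65;  b_72 = 3;  b_73 = 59;  b_74 = 46;  b_75 = 67;  b_76 = 179
  b_77 = 23;  b_78 = 135;  b_79 = 114;  b_80 = 229;  b_81 = 113;  b_82 = 219
  b_83 = 55;  b_84 = 110;  b_85 = 143;  b_86 = 27;  b_87 = 183;  b_88 = 19
  b_89 = 170;  b_90 = 153;  b_91 = 81;  b_92 = 131;  b_93 = 211;  b_94 = 14
  b_95 = 219;  b_96 = 243;  b_97 = 135;  b_98 = 127;  b_99 = 226;  b_100 = 13
  b_101 = 33;  b_102 = 59;  b_103 = 79;  b_104 = 14;  b_105 = 103;  b_106 = 251
  b_107 = 199;  b_108 = 11;  b_109 = 26;  b_110 = 1;  b_111 = 33;  b_112 = 67
  b_113 = 235;  b_114 = 110;  b_115 = 115;  b_116 = 243;  b_117 = 183;  b_118 = 247
  b_119 = 82;  b_120 = 53;  b_121 = 145;  b_122 = 219;  b_123 = 231;  b_124 = 46
  b_125 = 63;  b_126 = 155;  b_127 = 151;  b_128 = 131;  b_129 = 138;  b_130 = 105
  b_131 = 177;  b_132 = 67;  b_133 = 131;  b_134 = 78;  b_135 = 11;  b_136 = 179
  b_137 = 167;  b_138 = 239;  b_139 = 194;  b_140 = 93;  b_141 = 193
b_142 = 232·193 + 4·93 + 230·194 + 174·239 + 119·167 = 187
b_143 = 232·187 + 4·193 + 230·93 + 174·194 + 119·239 = 255

255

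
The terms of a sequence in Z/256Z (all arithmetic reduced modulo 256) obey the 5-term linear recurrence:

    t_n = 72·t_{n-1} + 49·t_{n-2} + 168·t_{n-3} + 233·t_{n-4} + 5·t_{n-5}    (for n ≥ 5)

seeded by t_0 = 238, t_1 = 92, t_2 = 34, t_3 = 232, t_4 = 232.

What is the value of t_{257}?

118

t_5 = 72·232 + 49·232 + 168·34 + 233·92 + 5·238 = 90
t_6 = 72·90 + 49·232 + 168·232 + 233·34 + 5·92 = 182
t_7 = 72·182 + 49·90 + 168·232 + 233·232 + 5·34 = 124
t_8 = 72·124 + 49·182 + 168·90 + 233·232 + 5·232 = 118
t_9 = 72·118 + 49·124 + 168·182 + 233·90 + 5·232 = 206
t_10 = 72·206 + 49·118 + 168·124 + 233·182 + 5·90 = 78
Continuing the recurrence:
  t_11 = 56;  t_12 = 176;  t_13 = 52;  t_14 = 20;  t_15 = 146;  t_16 = 76
  t_17 = 54;  t_18 = 196;  t_19 = 156;  t_20 = 218;  t_21 = 110;  t_22 = 124
  t_23 = 206;  t_24 = 82;  t_25 = 62;  t_26 = 84;  t_27 = 56;  t_28 = 44
  t_29 = 64;  t_30 = 214;  t_31 = 236;  t_32 = 122;  t_33 = 8;  t_34 = 128
  t_35 = 146;  t_36 = 118;  t_37 = 204;  t_38 = 110;  t_39 = 206;  t_40 = 30
  t_41 = 8;  t_42 = 72;  t_43 = 28;  t_44 = 60;  t_45 = 90;  t_46 = 220
  t_47 = 94;  t_48 = 196;  t_49 = 148;  t_50 = 210;  t_51 = 222;  t_52 = 252
  t_53 = 182;  t_54 = 34;  t_55 = 238;  t_56 = 148;  t_57 = 16;  t_58 = 132
  t_59 = 152;  t_60 = 222;  t_61 = 156;  t_62 = 146;  t_63 = 136;  t_64 = 152
  t_65 = 234;  t_66 = 22;  t_67 = 92;  t_68 = 166;  t_69 = 174;  t_70 = 174
  t_71 = 88;  t_72 = 32;  t_73 = 164;  t_74 = 196;  t_75 = 2;  t_76 = 140
  t_77 = 70;  t_78 = 100;  t_79 = 12;  t_80 = 234;  t_81 = 46;  t_82 = 252
  t_83 = 30;  t_84 = 18;  t_85 = 158;  t_86 = 212;  t_87 = 232;  t_88 = 124
  t_89 = 144;  t_90 = 134;  t_91 = 236;  t_92 = 234;  t_93 = 104;  t_94 = 176
  t_95 = 98;  t_96 = 22;  t_97 = 172;  t_98 = 30;  t_99 = 110;  t_100 = 126
  t_101 = 40;  t_102 = 56;  t_103 = 204;  t_104 = 44;  t_105 = 10;  t_106 = 220
  t_107 = 110;  t_108 = 164;  t_109 = 132;  t_110 = 34;  t_111 = 222;  t_112 = 252
  t_113 = 6;  t_114 = 34;  t_115 = 206;  t_116 = 20;  t_117 = 192;  t_118 = 20
  t_119 = 168;  t_120 = 78;  t_121 = 92;  t_122 = 2;  t_123 = 168;  t_124 = 72
  t_125 = 250;  t_126 = 246;  t_127 = 60;  t_128 = 214;  t_129 = 14;  t_130 = 14
  t_131 = 120;  t_132 = 144;  t_133 = 148;  t_134 = 244;  t_135 = 242;  t_136 = 76
  t_137 = 86;  t_138 = 132;  t_139 = 124;  t_140 = 122;  t_141 = 110;  t_142 = 124
  t_143 = 110;  t_144 = 82;  t_145 = 254;  t_146 = 84;  t_147 = 152;  t_148 = 76
  t_149 = 96;  t_150 = 182;  t_151 = 108;  t_152 = 90;  t_153 = 72;  t_154 = 224
  t_155 = 178;  t_156 = 54;  t_157 = 140;  t_158 = 206;  t_159 = 142;  t_160 = 222
  t_161 = 72;  t_162 = 40;  t_163 = 252;  t_164 = 156;  t_165 = 58;  t_166 = 92
  t_167 = 126;  t_168 = 4;  t_169 = 116;  t_170 = 242;  t_171 = 94;  t_172 = 252
  t_173 = 86;  t_174 = 162;  t_175 = 174;  t_176 = 148;  t_177 = 112;  t_178 = 36
  t_179 = 56;  t_180 = 62;  t_181 = 156;  t_182 = 114;  t_183 = 72;  t_184 = 248
  t_185 = 138;  t_186 = 86;  t_187 = 28;  t_188 = 6;  t_189 = 238;  t_190 = 110
  t_191 = 152;  t_192 = 0;  t_193 = 4;  t_194 = 164;  t_195 = 98;  t_196 = 140
  t_197 = 102;  t_198 = 36;  t_199 = 236;  t_200 = 138;  t_201 = 46;  t_202 = 252
  t_203 = 190;  t_204 = 18;  t_205 = 94;  t_206 = 212;  t_207 = 72;  t_208 = 156
  t_209 = 176;  t_210 = 102;  t_211 = 108;  t_212 = 202;  t_213 = 168;  t_214 = 16
  t_215 = 130;  t_216 = 214;  t_217 = 108;  t_218 = 126;  t_219 = 46;  t_220 = 62
  t_221 = 104;  t_222 = 24;  t_223 = 172;  t_224 = 140;  t_225 = 234;  t_226 = 92
  t_227 = 142;  t_228 = 228;  t_229 = 100;  t_230 = 66;  t_231 = 94;  t_232 = 252
  t_233 = 166;  t_234 = 162;  t_235 = 142;  t_236 = 20;  t_237 = 32;  t_238 = 180
  t_239 = 72;  t_240 = 174;  t_241 = 92;  t_242 = 226;  t_243 = 104;  t_244 = 168
  t_245 = 154;  t_246 = 54;  t_247 = 252;  t_248 = 54;  t_249 = 78;  t_250 = 206
  t_251 = 184;  t_252 = 112;  t_253 = 244;  t_254 = 212;  t_255 = 82
t_256 = 72·82 + 49·212 + 168·244 + 233·112 + 5·184 = 76
t_257 = 72·76 + 49·82 + 168·212 + 233·244 + 5·112 = 118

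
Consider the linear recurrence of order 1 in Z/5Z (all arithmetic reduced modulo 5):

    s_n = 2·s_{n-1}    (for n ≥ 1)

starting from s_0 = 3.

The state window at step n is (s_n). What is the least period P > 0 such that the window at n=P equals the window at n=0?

n=0: window = (3)
n=1: window = (1)
n=2: window = (2)
n=3: window = (4)
n=4: window = (3)
window at n=4 equals window at n=0 → period = 4

4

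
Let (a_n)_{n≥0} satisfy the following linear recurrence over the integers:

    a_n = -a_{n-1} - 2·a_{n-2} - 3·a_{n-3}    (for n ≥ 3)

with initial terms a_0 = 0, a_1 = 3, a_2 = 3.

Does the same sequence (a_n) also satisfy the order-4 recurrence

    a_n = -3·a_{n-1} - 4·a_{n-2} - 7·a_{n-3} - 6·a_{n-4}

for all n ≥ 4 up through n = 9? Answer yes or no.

yes

Terms a_0..a_9: 0, 3, 3, -9, -6, 15, 24, -36, -57, 57
n=4: candidate gives -6, actual a_4 = -6 ✓
n=5: candidate gives 15, actual a_5 = 15 ✓
n=6: candidate gives 24, actual a_6 = 24 ✓
n=7: candidate gives -36, actual a_7 = -36 ✓
n=8: candidate gives -57, actual a_8 = -57 ✓
n=9: candidate gives 57, actual a_9 = 57 ✓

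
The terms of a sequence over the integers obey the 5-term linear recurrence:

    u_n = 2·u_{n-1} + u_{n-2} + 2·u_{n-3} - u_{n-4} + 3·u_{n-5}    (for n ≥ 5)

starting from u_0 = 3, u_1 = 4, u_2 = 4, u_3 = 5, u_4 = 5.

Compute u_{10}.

u_5 = 2·5 + 1·5 + 2·4 + -1·4 + 3·3 = 28
u_6 = 2·28 + 1·5 + 2·5 + -1·4 + 3·4 = 79
u_7 = 2·79 + 1·28 + 2·5 + -1·5 + 3·4 = 203
u_8 = 2·203 + 1·79 + 2·28 + -1·5 + 3·5 = 551
u_9 = 2·551 + 1·203 + 2·79 + -1·28 + 3·5 = 1450
u_10 = 2·1450 + 1·551 + 2·203 + -1·79 + 3·28 = 3862

3862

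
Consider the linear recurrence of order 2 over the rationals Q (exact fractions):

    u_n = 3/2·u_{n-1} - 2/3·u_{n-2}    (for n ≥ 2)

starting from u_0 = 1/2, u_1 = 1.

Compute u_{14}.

-701777/17915904

u_2 = 3/2·1 + -2/3·1/2 = 7/6
u_3 = 3/2·7/6 + -2/3·1 = 13/12
u_4 = 3/2·13/12 + -2/3·7/6 = 61/72
u_5 = 3/2·61/72 + -2/3·13/12 = 79/144
u_6 = 3/2·79/144 + -2/3·61/72 = 223/864
u_7 = 3/2·223/864 + -2/3·79/144 = 37/1728
u_8 = 3/2·37/1728 + -2/3·223/864 = -1451/10368
u_9 = 3/2·-1451/10368 + -2/3·37/1728 = -4649/20736
u_10 = 3/2·-4649/20736 + -2/3·-1451/10368 = -30233/124416
u_11 = 3/2·-30233/124416 + -2/3·-4649/20736 = -53507/248832
u_12 = 3/2·-53507/248832 + -2/3·-30233/124416 = -239699/1492992
u_13 = 3/2·-239699/1492992 + -2/3·-53507/248832 = -291041/2985984
u_14 = 3/2·-291041/2985984 + -2/3·-239699/1492992 = -701777/17915904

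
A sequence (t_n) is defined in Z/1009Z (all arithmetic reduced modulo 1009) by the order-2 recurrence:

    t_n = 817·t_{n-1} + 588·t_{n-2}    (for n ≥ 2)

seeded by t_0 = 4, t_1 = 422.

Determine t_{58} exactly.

t_2 = 817·422 + 588·4 = 30
t_3 = 817·30 + 588·422 = 216
t_4 = 817·216 + 588·30 = 384
t_5 = 817·384 + 588·216 = 812
t_6 = 817·812 + 588·384 = 267
t_7 = 817·267 + 588·812 = 394
t_8 = 817·394 + 588·267 = 628
t_9 = 817·628 + 588·394 = 106
t_10 = 817·106 + 588·628 = 807
t_11 = 817·807 + 588·106 = 212
t_12 = 817·212 + 588·807 = 951
t_13 = 817·951 + 588·212 = 586
t_14 = 817·586 + 588·951 = 698
t_15 = 817·698 + 588·586 = 680
t_16 = 817·680 + 588·698 = 371
t_17 = 817·371 + 588·680 = 683
t_18 = 817·683 + 588·371 = 238
t_19 = 817·238 + 588·683 = 740
t_20 = 817·740 + 588·238 = 891
t_21 = 817·891 + 588·740 = 699
t_22 = 817·699 + 588·891 = 226
t_23 = 817·226 + 588·699 = 344
t_24 = 817·344 + 588·226 = 246
t_25 = 817·246 + 588·344 = 663
t_26 = 817·663 + 588·246 = 199
t_27 = 817·199 + 588·663 = 504
t_28 = 817·504 + 588·199 = 64
t_29 = 817·64 + 588·504 = 535
t_30 = 817·535 + 588·64 = 497
t_31 = 817·497 + 588·535 = 203
t_32 = 817·203 + 588·497 = 1
t_33 = 817·1 + 588·203 = 110
t_34 = 817·110 + 588·1 = 657
t_35 = 817·657 + 588·110 = 85
t_36 = 817·85 + 588·657 = 702
t_37 = 817·702 + 588·85 = 961
t_38 = 817·961 + 588·702 = 230
t_39 = 817·230 + 588·961 = 264
t_40 = 817·264 + 588·230 = 805
t_41 = 817·805 + 588·264 = 672
t_42 = 817·672 + 588·805 = 247
t_43 = 817·247 + 588·672 = 616
t_44 = 817·616 + 588·247 = 730
t_45 = 817·730 + 588·616 = 68
t_46 = 817·68 + 588·730 = 476
t_47 = 817·476 + 588·68 = 51
t_48 = 817·51 + 588·476 = 693
t_49 = 817·693 + 588·51 = 859
t_50 = 817·859 + 588·693 = 396
t_51 = 817·396 + 588·859 = 235
t_52 = 817·235 + 588·396 = 54
t_53 = 817·54 + 588·235 = 678
t_54 = 817·678 + 588·54 = 458
t_55 = 817·458 + 588·678 = 965
t_56 = 817·965 + 588·458 = 277
t_57 = 817·277 + 588·965 = 655
t_58 = 817·655 + 588·277 = 792

792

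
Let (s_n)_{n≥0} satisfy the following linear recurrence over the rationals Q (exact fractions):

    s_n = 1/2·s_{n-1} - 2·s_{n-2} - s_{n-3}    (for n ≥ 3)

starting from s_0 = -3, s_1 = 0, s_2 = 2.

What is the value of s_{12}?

s_3 = 1/2·2 + -2·0 + -1·-3 = 4
s_4 = 1/2·4 + -2·2 + -1·0 = -2
s_5 = 1/2·-2 + -2·4 + -1·2 = -11
s_6 = 1/2·-11 + -2·-2 + -1·4 = -11/2
s_7 = 1/2·-11/2 + -2·-11 + -1·-2 = 85/4
s_8 = 1/2·85/4 + -2·-11/2 + -1·-11 = 261/8
s_9 = 1/2·261/8 + -2·85/4 + -1·-11/2 = -331/16
s_10 = 1/2·-331/16 + -2·261/8 + -1·85/4 = -3099/32
s_11 = 1/2·-3099/32 + -2·-331/16 + -1·261/8 = -2539/64
s_12 = 1/2·-2539/64 + -2·-3099/32 + -1·-331/16 = 24901/128

24901/128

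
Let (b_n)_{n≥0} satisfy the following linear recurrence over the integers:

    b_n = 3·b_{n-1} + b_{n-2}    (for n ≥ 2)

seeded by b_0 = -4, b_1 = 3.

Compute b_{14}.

b_2 = 3·3 + 1·-4 = 5
b_3 = 3·5 + 1·3 = 18
b_4 = 3·18 + 1·5 = 59
b_5 = 3·59 + 1·18 = 195
b_6 = 3·195 + 1·59 = 644
b_7 = 3·644 + 1·195 = 2127
b_8 = 3·2127 + 1·644 = 7025
b_9 = 3·7025 + 1·2127 = 23202
b_10 = 3·23202 + 1·7025 = 76631
b_11 = 3·76631 + 1·23202 = 253095
b_12 = 3·253095 + 1·76631 = 835916
b_13 = 3·835916 + 1·253095 = 2760843
b_14 = 3·2760843 + 1·835916 = 9118445

9118445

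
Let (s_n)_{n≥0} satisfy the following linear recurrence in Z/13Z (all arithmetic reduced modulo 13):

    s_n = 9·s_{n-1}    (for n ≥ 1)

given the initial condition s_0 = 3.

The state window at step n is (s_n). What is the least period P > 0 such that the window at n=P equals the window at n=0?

3

n=0: window = (3)
n=1: window = (1)
n=2: window = (9)
n=3: window = (3)
window at n=3 equals window at n=0 → period = 3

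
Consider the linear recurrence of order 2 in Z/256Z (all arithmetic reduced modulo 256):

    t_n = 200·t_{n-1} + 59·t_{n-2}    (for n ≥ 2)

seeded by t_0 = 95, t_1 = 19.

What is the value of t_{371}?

233

t_2 = 200·19 + 59·95 = 189
t_3 = 200·189 + 59·19 = 9
t_4 = 200·9 + 59·189 = 151
t_5 = 200·151 + 59·9 = 11
t_6 = 200·11 + 59·151 = 101
t_7 = 200·101 + 59·11 = 113
t_8 = 200·113 + 59·101 = 143
t_9 = 200·143 + 59·113 = 195
t_10 = 200·195 + 59·143 = 77
t_11 = 200·77 + 59·195 = 25
t_12 = 200·25 + 59·77 = 71
t_13 = 200·71 + 59·25 = 59
t_14 = 200·59 + 59·71 = 117
t_15 = 200·117 + 59·59 = 1
t_16 = 200·1 + 59·117 = 191
t_17 = 200·191 + 59·1 = 115
t_18 = 200·115 + 59·191 = 221
t_19 = 200·221 + 59·115 = 41
t_20 = 200·41 + 59·221 = 247
t_21 = 200·247 + 59·41 = 107
t_22 = 200·107 + 59·247 = 133
t_23 = 200·133 + 59·107 = 145
t_24 = 200·145 + 59·133 = 239
t_25 = 200·239 + 59·145 = 35
t_26 = 200·35 + 59·239 = 109
t_27 = 200·109 + 59·35 = 57
t_28 = 200·57 + 59·109 = 167
t_29 = 200·167 + 59·57 = 155
t_30 = 200·155 + 59·167 = 149
t_31 = 200·149 + 59·155 = 33
t_32 = 200·33 + 59·149 = 31
t_33 = 200·31 + 59·33 = 211
t_34 = 200·211 + 59·31 = 253
t_35 = 200·253 + 59·211 = 73
t_36 = 200·73 + 59·253 = 87
t_37 = 200·87 + 59·73 = 203
t_38 = 200·203 + 59·87 = 165
t_39 = 200·165 + 59·203 = 177
t_40 = 200·177 + 59·165 = 79
t_41 = 200·79 + 59·177 = 131
t_42 = 200·131 + 59·79 = 141
t_43 = 200·141 + 59·131 = 89
t_44 = 200·89 + 59·141 = 7
t_45 = 200·7 + 59·89 = 251
t_46 = 200·251 + 59·7 = 181
t_47 = 200·181 + 59·251 = 65
t_48 = 200·65 + 59·181 = 127
t_49 = 200·127 + 59·65 = 51
t_50 = 200·51 + 59·127 = 29
t_51 = 200·29 + 59·51 = 105
t_52 = 200·105 + 59·29 = 183
t_53 = 200·183 + 59·105 = 43
t_54 = 200·43 + 59·183 = 197
t_55 = 200·197 + 59·43 = 209
t_56 = 200·209 + 59·197 = 175
t_57 = 200·175 + 59·209 = 227
t_58 = 200·227 + 59·175 = 173
t_59 = 200·173 + 59·227 = 121
t_60 = 200·121 + 59·173 = 103
t_61 = 200·103 + 59·121 = 91
t_62 = 200·91 + 59·103 = 213
t_63 = 200·213 + 59·91 = 97
t_64 = 200·97 + 59·213 = 223
t_65 = 200·223 + 59·97 = 147
t_66 = 200·147 + 59·223 = 61
t_67 = 200·61 + 59·147 = 137
t_68 = 200·137 + 59·61 = 23
t_69 = 200·23 + 59·137 = 139
t_70 = 200·139 + 59·23 = 229
t_71 = 200·229 + 59·139 = 241
t_72 = 200·241 + 59·229 = 15
t_73 = 200·15 + 59·241 = 67
t_74 = 200·67 + 59·15 = 205
t_75 = 200·205 + 59·67 = 153
t_76 = 200·153 + 59·205 = 199
t_77 = 200·199 + 59·153 = 187
t_78 = 200·187 + 59·199 = 245
t_79 = 200·245 + 59·187 = 129
t_80 = 200·129 + 59·245 = 63
t_81 = 200·63 + 59·129 = 243
t_82 = 200·243 + 59·63 = 93
t_83 = 200·93 + 59·243 = 169
t_84 = 200·169 + 59·93 = 119
t_85 = 200·119 + 59·169 = 235
t_86 = 200·235 + 59·119 = 5
t_87 = 200·5 + 59·235 = 17
t_88 = 200·17 + 59·5 = 111
t_89 = 200·111 + 59·17 = 163
t_90 = 200·163 + 59·111 = 237
t_91 = 200·237 + 59·163 = 185
t_92 = 200·185 + 59·237 = 39
t_93 = 200·39 + 59·185 = 27
t_94 = 200·27 + 59·39 = 21
t_95 = 200·21 + 59·27 = 161
t_96 = 200·161 + 59·21 = 159
t_97 = 200·159 + 59·161 = 83
t_98 = 200·83 + 59·159 = 125
t_99 = 200·125 + 59·83 = 201
t_100 = 200·201 + 59·125 = 215
t_101 = 200·215 + 59·201 = 75
t_102 = 200·75 + 59·215 = 37
t_103 = 200·37 + 59·75 = 49
t_104 = 200·49 + 59·37 = 207
t_105 = 200·207 + 59·49 = 3
t_106 = 200·3 + 59·207 = 13
t_107 = 200·13 + 59·3 = 217
t_108 = 200·217 + 59·13 = 135
t_109 = 200·135 + 59·217 = 123
t_110 = 200·123 + 59·135 = 53
t_111 = 200·53 + 59·123 = 193
t_112 = 200·193 + 59·53 = 255
t_113 = 200·255 + 59·193 = 179
t_114 = 200·179 + 59·255 = 157
t_115 = 200·157 + 59·179 = 233
t_116 = 200·233 + 59·157 = 55
t_117 = 200·55 + 59·233 = 171
t_118 = 200·171 + 59·55 = 69
t_119 = 200·69 + 59·171 = 81
t_120 = 200·81 + 59·69 = 47
t_121 = 200·47 + 59·81 = 99
t_122 = 200·99 + 59·47 = 45
t_123 = 200·45 + 59·99 = 249
t_124 = 200·249 + 59·45 = 231
t_125 = 200·231 + 59·249 = 219
t_126 = 200·219 + 59·231 = 85
t_127 = 200·85 + 59·219 = 225
t_128 = 200·225 + 59·85 = 95
t_129 = 200·95 + 59·225 = 19
(t_128, t_129) = (95, 19) = (t_0, t_1), so the sequence has period 128.
371 ≡ 115 (mod 128), hence t_371 = t_115 = 233.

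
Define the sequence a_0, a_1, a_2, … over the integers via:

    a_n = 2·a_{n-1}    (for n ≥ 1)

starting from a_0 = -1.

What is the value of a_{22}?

a_1 = 2·-1 = -2
a_2 = 2·-2 = -4
a_3 = 2·-4 = -8
a_4 = 2·-8 = -16
a_5 = 2·-16 = -32
a_6 = 2·-32 = -64
a_7 = 2·-64 = -128
a_8 = 2·-128 = -256
a_9 = 2·-256 = -512
a_10 = 2·-512 = -1024
a_11 = 2·-1024 = -2048
a_12 = 2·-2048 = -4096
a_13 = 2·-4096 = -8192
a_14 = 2·-8192 = -16384
a_15 = 2·-16384 = -32768
a_16 = 2·-32768 = -65536
a_17 = 2·-65536 = -131072
a_18 = 2·-131072 = -262144
a_19 = 2·-262144 = -524288
a_20 = 2·-524288 = -1048576
a_21 = 2·-1048576 = -2097152
a_22 = 2·-2097152 = -4194304

-4194304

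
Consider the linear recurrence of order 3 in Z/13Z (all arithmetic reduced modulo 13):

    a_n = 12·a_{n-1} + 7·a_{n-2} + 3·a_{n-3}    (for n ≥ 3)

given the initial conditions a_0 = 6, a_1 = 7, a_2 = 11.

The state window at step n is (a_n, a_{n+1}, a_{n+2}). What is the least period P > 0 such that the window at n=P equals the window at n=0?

84

n=0: window = (6, 7, 11)
n=1: window = (7, 11, 4)
n=2: window = (11, 4, 3)
n=3: window = (4, 3, 6)
n=4: window = (3, 6, 1)
n=5: window = (6, 1, 11)
n=6: window = (1, 11, 1)
n=7: window = (11, 1, 1)
n=8: window = (1, 1, 0)
n=9: window = (1, 0, 10)
n=10: window = (0, 10, 6)
n=11: window = (10, 6, 12)
n=12: window = (6, 12, 8)
n=13: window = (12, 8, 3)
n=14: window = (8, 3, 11)
n=15: window = (3, 11, 8)
n=16: window = (11, 8, 0)
n=17: window = (8, 0, 11)
n=18: window = (0, 11, 0)
n=19: window = (11, 0, 12)
n=20: window = (0, 12, 8)
n=21: window = (12, 8, 11)
n=22: window = (8, 11, 3)
n=23: window = (11, 3, 7)
n=24: window = (3, 7, 8)
n=25: window = (7, 8, 11)
n=26: window = (8, 11, 1)
n=27: window = (11, 1, 9)
n=28: window = (1, 9, 5)
n=29: window = (9, 5, 9)
n=30: window = (5, 9, 1)
n=31: window = (9, 1, 12)
n=32: window = (1, 12, 9)
n=33: window = (12, 9, 0)
n=34: window = (9, 0, 8)
n=35: window = (0, 8, 6)
n=36: window = (8, 6, 11)
n=37: window = (6, 11, 3)
n=38: window = (11, 3, 1)
n=39: window = (3, 1, 1)
n=40: window = (1, 1, 2)
…
n=82: window = (10, 5, 6)
n=83: window = (5, 6, 7)
n=84: window = (6, 7, 11)
window at n=84 equals window at n=0 → period = 84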